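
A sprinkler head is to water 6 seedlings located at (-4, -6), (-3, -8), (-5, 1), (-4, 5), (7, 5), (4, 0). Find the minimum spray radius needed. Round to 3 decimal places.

The minimum enclosing circle is determined by three boundary points: (-3, -8), (-4, 5), (7, 5).
Their circumcentre is (1.5, -29/26) with r² = 22865/338.
The farthest remaining point (-4, -6) is at distance² 18289/338 ≤ 22865/338.
r = √(22865/338) ≈ 8.225.

8.225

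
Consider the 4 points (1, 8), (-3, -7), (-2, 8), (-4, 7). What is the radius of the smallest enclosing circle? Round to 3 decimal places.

7.762

The farthest pair is (1, 8)–(-3, -7) with squared distance 241. The circle on this segment as diameter has centre (-1, 0.5) and r² = 241/4 = 60.25.
Check (-2, 8): distance² to centre = 57.25 ≤ 60.25, so it lies inside.
All remaining points lie in this disk, and no smaller disk contains both endpoints, so this is the minimum enclosing circle.
r = √(60.25) ≈ 7.762.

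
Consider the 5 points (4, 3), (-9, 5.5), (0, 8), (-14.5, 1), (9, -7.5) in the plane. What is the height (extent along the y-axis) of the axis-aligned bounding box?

15.5

max y = 8, min y = -7.5, so height = 15.5.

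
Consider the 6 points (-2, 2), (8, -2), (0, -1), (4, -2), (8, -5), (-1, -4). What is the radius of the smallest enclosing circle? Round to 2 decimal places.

6.10

The farthest pair is (-2, 2)–(8, -5) with squared distance 149. The circle on this segment as diameter has centre (3, -1.5) and r² = 149/4 = 37.25.
Check (8, -2): distance² to centre = 25.25 ≤ 37.25, so it lies inside.
All remaining points lie in this disk, and no smaller disk contains both endpoints, so this is the minimum enclosing circle.
r = √(37.25) ≈ 6.10.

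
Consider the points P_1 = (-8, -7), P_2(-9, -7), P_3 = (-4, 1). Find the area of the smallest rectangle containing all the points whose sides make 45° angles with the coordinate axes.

In coordinates u = x + y, v = x − y the rectangle is axis-aligned; the map (x,y)→(u,v) scales areas by 2.
u-values: -15, -16, -3; range = -3 − (-16) = 13.
v-values: -1, -2, -5; range = -1 − (-5) = 4.
Area = (13 × 4) / 2 = 26.

26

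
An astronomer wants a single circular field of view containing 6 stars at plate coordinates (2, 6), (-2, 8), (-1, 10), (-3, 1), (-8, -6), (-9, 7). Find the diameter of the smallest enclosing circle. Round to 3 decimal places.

17.464

The minimum enclosing circle of a finite set is fixed by two of the points (as a diameter) or three (as a circumcircle).
The farthest pair is (-1, 10)–(-8, -6) with squared distance 305. The circle on this segment as diameter has centre (-4.5, 2) and r² = 305/4 = 76.25.
Check (2, 6): distance² to centre = 58.25 ≤ 76.25, so it lies inside.
All remaining points lie in this disk, and no smaller disk contains both endpoints, so this is the minimum enclosing circle.
Diameter = 2r = 2√(76.25) ≈ 17.464.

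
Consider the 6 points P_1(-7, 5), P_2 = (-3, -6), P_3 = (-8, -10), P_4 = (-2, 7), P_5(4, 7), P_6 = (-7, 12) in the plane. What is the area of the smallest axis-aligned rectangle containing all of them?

x ranges over [-8, 4], width 12.
y ranges over [-10, 12], height 22.
Area = 12 × 22 = 264.

264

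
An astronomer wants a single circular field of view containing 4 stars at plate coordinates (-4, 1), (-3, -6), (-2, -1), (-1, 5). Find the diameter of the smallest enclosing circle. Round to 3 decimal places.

The minimum enclosing circle of a finite set is fixed by two of the points (as a diameter) or three (as a circumcircle).
The farthest pair is (-3, -6)–(-1, 5) with squared distance 125. The circle on this segment as diameter has centre (-2, -0.5) and r² = 125/4 = 31.25.
Check (-4, 1): distance² to centre = 6.25 ≤ 31.25, so it lies inside.
All remaining points lie in this disk, and no smaller disk contains both endpoints, so this is the minimum enclosing circle.
Diameter = 2r = 2√(31.25) ≈ 11.180.

11.180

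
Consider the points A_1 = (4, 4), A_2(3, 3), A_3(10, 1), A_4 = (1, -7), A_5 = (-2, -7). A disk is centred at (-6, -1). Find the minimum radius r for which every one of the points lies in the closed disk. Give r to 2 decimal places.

16.12

The required radius is the distance from (-6, -1) to the farthest point.
Squared distances: 125, 97, 260, 85, 52.
Maximum is 260, attained at A_3.
r = √260 ≈ 16.12.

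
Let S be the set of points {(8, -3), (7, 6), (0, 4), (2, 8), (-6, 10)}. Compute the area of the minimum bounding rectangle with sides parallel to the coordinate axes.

182

x ranges over [-6, 8], width 14.
y ranges over [-3, 10], height 13.
Area = 14 × 13 = 182.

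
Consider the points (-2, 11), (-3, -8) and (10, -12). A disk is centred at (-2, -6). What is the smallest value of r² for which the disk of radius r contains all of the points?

The required radius is the distance from (-2, -6) to the farthest point.
Squared distances: 289, 5, 180.
Maximum is 289, attained at (-2, 11).

289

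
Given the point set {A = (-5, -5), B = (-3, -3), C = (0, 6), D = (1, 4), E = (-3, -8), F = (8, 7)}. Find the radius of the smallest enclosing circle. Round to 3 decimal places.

The farthest pair is E–F with squared distance 346. The circle on this segment as diameter has centre (2.5, -0.5) and r² = 346/4 = 86.5.
Check A: distance² to centre = 76.5 ≤ 86.5, so it lies inside.
All remaining points lie in this disk, and no smaller disk contains both endpoints, so this is the minimum enclosing circle.
r = √(86.5) ≈ 9.301.

9.301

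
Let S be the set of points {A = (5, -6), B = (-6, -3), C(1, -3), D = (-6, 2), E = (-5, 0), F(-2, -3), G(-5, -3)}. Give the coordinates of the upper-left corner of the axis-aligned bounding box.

x-range [-6, 5], y-range [-6, 2].
The upper-left corner is (-6, 2).

(-6, 2)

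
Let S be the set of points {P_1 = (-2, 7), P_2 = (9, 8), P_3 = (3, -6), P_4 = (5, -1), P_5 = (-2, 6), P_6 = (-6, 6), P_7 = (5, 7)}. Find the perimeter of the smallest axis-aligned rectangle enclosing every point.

Width = max x − min x = 9 − (-6) = 15.
Height = max y − min y = 8 − (-6) = 14.
Perimeter = 2(15 + 14) = 58.

58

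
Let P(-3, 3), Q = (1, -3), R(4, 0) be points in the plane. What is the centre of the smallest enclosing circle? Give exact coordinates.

Side lengths²: PQ² = 52, PR² = 58, QR² = 18.
Since PR² = 58 < 52 + 18 = 70, the triangle is acute, so the smallest enclosing circle is the circumcircle.
Circumcentre = (0.2, 0.8), r² = 15.08.
Centre = (0.2, 0.8).

(0.2, 0.8)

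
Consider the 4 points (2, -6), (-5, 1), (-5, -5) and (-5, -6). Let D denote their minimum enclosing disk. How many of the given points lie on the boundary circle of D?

3

The minimum enclosing circle of a finite set is fixed by two of the points (as a diameter) or three (as a circumcircle).
The farthest pair is (2, -6)–(-5, 1) with squared distance 98. The circle on this segment as diameter has centre (-1.5, -2.5) and r² = 98/4 = 24.5.
Check (-5, -5): distance² to centre = 18.5 ≤ 24.5, so it lies inside.
All remaining points lie in this disk, and no smaller disk contains both endpoints, so this is the minimum enclosing circle.
The points at distance exactly r from the centre are (2, -6), (-5, 1), (-5, -6) — 3 points.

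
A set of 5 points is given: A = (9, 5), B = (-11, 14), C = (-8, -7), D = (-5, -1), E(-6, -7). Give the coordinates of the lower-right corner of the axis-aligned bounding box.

x-range [-11, 9], y-range [-7, 14].
The lower-right corner is (9, -7).

(9, -7)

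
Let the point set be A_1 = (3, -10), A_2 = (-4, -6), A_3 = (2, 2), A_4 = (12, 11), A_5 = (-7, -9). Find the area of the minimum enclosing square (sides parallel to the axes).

The bounding box has width 19 and height 21.
An axis-aligned square enclosing the set must have side ≥ max(width, height).
So the minimum side is max(19, 21) = 21.
Area = 21² = 441.

441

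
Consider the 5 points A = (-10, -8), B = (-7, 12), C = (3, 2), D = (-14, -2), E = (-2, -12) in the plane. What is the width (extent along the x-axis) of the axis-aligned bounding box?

17

max x = 3, min x = -14, so width = 17.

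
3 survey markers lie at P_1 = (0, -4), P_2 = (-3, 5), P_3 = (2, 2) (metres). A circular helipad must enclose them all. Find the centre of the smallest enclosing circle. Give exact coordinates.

Side lengths²: P_1P_2² = 90, P_1P_3² = 40, P_2P_3² = 34.
Since P_1P_2² = 90 ≥ 40 + 34 = 74, the angle opposite P_1P_2 is not acute, so the smallest enclosing circle has P_1P_2 as diameter.
Centre = midpoint of P_1P_2 = (-1.5, 0.5), r² = 90/4 = 22.5.
Centre = (-1.5, 0.5).

(-1.5, 0.5)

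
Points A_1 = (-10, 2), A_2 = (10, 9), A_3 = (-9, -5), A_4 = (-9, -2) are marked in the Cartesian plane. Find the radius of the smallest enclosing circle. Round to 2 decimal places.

The farthest pair is A_2–A_3 with squared distance 557. The circle on this segment as diameter has centre (0.5, 2) and r² = 557/4 = 139.25.
Check A_1: distance² to centre = 110.25 ≤ 139.25, so it lies inside.
All remaining points lie in this disk, and no smaller disk contains both endpoints, so this is the minimum enclosing circle.
r = √(139.25) ≈ 11.80.

11.80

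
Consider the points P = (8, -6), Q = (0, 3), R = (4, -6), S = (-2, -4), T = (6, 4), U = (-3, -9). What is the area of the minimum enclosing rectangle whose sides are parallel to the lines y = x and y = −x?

187

In coordinates u = x + y, v = x − y the rectangle is axis-aligned; the map (x,y)→(u,v) scales areas by 2.
u-values: 2, 3, -2, -6, 10, -12; range = 10 − (-12) = 22.
v-values: 14, -3, 10, 2, 2, 6; range = 14 − (-3) = 17.
Area = (22 × 17) / 2 = 187.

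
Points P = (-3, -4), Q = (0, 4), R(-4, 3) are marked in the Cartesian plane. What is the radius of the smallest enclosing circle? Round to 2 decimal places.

4.27

Side lengths²: PQ² = 73, PR² = 50, QR² = 17.
Since PQ² = 73 ≥ 50 + 17 = 67, the angle opposite PQ is not acute, so the smallest enclosing circle has PQ as diameter.
Centre = midpoint of PQ = (-1.5, 0), r² = 73/4 = 18.25.
r = √(18.25) ≈ 4.27.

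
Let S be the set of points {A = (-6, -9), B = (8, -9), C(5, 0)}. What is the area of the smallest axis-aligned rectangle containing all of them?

126

x ranges over [-6, 8], width 14.
y ranges over [-9, 0], height 9.
Area = 14 × 9 = 126.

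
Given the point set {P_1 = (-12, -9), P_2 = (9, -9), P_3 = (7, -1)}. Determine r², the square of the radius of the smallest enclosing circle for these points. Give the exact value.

112.890625

Side lengths²: P_1P_2² = 441, P_1P_3² = 425, P_2P_3² = 68.
Since P_1P_2² = 441 < 425 + 68 = 493, the triangle is acute, so the smallest enclosing circle is the circumcircle.
Circumcentre = (-1.5, -7.375), r² = 112.890625.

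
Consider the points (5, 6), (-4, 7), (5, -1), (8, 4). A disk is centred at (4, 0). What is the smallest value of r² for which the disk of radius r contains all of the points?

113

The required radius is the distance from (4, 0) to the farthest point.
Squared distances: 37, 113, 2, 32.
Maximum is 113, attained at (-4, 7).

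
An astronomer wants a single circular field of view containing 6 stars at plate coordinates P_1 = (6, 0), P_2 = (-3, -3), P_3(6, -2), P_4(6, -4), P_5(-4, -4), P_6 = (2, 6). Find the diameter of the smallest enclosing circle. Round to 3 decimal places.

12.560

The minimum enclosing circle of a finite set is fixed by two of the points (as a diameter) or three (as a circumcircle).
The minimum enclosing circle is determined by three boundary points: P_4, P_5, P_6.
Their circumcentre is (1, -0.2) with r² = 39.44.
The farthest remaining point P_3 is at distance² 28.24 ≤ 39.44.
Diameter = 2r = 2√(39.44) ≈ 12.560.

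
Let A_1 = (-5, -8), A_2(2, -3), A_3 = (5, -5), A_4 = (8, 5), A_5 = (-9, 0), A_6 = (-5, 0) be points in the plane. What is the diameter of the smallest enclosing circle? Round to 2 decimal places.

A smallest enclosing disk is always determined by at most three of the input points on its boundary.
The minimum enclosing circle is determined by three boundary points: A_1, A_4, A_5.
Their circumcentre is (1/3, -1/3) with r² = 785/9.
The farthest remaining point A_3 is at distance² 392/9 ≤ 785/9.
Diameter = 2r = 2√(785/9) ≈ 18.68.

18.68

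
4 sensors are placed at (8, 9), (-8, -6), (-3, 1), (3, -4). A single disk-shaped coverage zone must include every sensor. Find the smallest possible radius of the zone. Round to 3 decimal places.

A smallest enclosing disk is always determined by at most three of the input points on its boundary.
The farthest pair is (8, 9)–(-8, -6) with squared distance 481. The circle on this segment as diameter has centre (0, 1.5) and r² = 481/4 = 120.25.
Check (-3, 1): distance² to centre = 9.25 ≤ 120.25, so it lies inside.
All remaining points lie in this disk, and no smaller disk contains both endpoints, so this is the minimum enclosing circle.
r = √(120.25) ≈ 10.966.

10.966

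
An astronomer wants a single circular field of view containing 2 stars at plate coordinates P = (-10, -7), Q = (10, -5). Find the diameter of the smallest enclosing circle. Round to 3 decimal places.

The smallest circle enclosing two points has them as diameter endpoints.
Centre = midpoint = (0, -6); r² = |PQ|²/4 = 404/4 = 101.
Diameter = 2r = 2√101 ≈ 20.100.

20.100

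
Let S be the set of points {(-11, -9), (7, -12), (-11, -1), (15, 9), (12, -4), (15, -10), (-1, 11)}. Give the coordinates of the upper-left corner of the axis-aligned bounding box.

x-range [-11, 15], y-range [-12, 11].
The upper-left corner is (-11, 11).

(-11, 11)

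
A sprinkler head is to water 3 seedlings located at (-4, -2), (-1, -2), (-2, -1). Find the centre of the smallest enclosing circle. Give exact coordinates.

(-2.5, -2)

Call the three points A, B, C in the order given.
Side lengths²: AB² = 9, AC² = 5, BC² = 2.
Since AB² = 9 ≥ 5 + 2 = 7, the angle opposite AB is not acute, so the smallest enclosing circle has AB as diameter.
Centre = midpoint of AB = (-2.5, -2), r² = 9/4 = 2.25.
Centre = (-2.5, -2).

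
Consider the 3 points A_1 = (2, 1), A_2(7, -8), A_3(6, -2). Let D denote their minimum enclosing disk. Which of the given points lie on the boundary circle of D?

A_1, A_2

Side lengths²: A_1A_2² = 106, A_1A_3² = 25, A_2A_3² = 37.
Since A_1A_2² = 106 ≥ 37 + 25 = 62, the angle opposite A_1A_2 is not acute, so the smallest enclosing circle has A_1A_2 as diameter.
Centre = midpoint of A_1A_2 = (4.5, -3.5), r² = 106/4 = 26.5.
The points at distance exactly r from the centre are A_1, A_2 — 2 points.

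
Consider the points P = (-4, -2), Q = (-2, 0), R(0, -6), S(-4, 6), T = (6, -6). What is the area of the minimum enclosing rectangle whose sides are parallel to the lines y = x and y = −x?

In coordinates u = x + y, v = x − y the rectangle is axis-aligned; the map (x,y)→(u,v) scales areas by 2.
u-values: -6, -2, -6, 2, 0; range = 2 − (-6) = 8.
v-values: -2, -2, 6, -10, 12; range = 12 − (-10) = 22.
Area = (8 × 22) / 2 = 88.

88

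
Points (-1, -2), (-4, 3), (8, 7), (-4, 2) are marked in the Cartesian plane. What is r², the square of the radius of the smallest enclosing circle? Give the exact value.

A smallest enclosing disk is always determined by at most three of the input points on its boundary.
The minimum enclosing circle is determined by three boundary points: (-1, -2), (8, 7), (-4, 2).
Their circumcentre is (33/14, 51/14) with r² = 4225/98.
The farthest remaining point (-4, 3) is at distance² 4001/98 ≤ 4225/98.

4225/98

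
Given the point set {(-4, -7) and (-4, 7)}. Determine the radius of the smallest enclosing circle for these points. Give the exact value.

7

The smallest circle enclosing two points has them as diameter endpoints.
Centre = midpoint = (-4, 0); r² = |(-4, -7)−(-4, 7)|²/4 = 196/4 = 49.
r = √49 = 7.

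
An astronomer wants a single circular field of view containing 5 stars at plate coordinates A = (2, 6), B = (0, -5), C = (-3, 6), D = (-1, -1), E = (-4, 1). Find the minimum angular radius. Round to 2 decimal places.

5.79

The minimum enclosing circle of a finite set is fixed by two of the points (as a diameter) or three (as a circumcircle).
The minimum enclosing circle is determined by three boundary points: A, B, C.
Their circumcentre is (-0.5, 17/22) with r² = 8125/242.
The farthest remaining point E is at distance² 2977/242 ≤ 8125/242.
r = √(8125/242) ≈ 5.79.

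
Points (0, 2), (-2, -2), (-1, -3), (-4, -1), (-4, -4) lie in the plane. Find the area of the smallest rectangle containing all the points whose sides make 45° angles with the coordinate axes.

In coordinates u = x + y, v = x − y the rectangle is axis-aligned; the map (x,y)→(u,v) scales areas by 2.
u-values: 2, -4, -4, -5, -8; range = 2 − (-8) = 10.
v-values: -2, 0, 2, -3, 0; range = 2 − (-3) = 5.
Area = (10 × 5) / 2 = 25.

25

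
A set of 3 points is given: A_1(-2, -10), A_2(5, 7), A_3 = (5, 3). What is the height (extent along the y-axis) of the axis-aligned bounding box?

max y = 7, min y = -10, so height = 17.

17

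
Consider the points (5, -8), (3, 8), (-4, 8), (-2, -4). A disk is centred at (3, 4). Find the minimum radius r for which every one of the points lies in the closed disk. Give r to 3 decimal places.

12.166

The required radius is the distance from (3, 4) to the farthest point.
Squared distances: 148, 16, 65, 89.
Maximum is 148, attained at (5, -8).
r = √148 ≈ 12.166.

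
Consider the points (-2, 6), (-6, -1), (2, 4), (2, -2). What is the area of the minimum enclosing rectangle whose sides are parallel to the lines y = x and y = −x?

78

In coordinates u = x + y, v = x − y the rectangle is axis-aligned; the map (x,y)→(u,v) scales areas by 2.
u-values: 4, -7, 6, 0; range = 6 − (-7) = 13.
v-values: -8, -5, -2, 4; range = 4 − (-8) = 12.
Area = (13 × 12) / 2 = 78.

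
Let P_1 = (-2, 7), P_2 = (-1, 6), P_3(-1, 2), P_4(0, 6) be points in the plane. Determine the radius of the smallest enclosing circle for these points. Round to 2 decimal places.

2.55

The farthest pair is P_1–P_3 with squared distance 26. The circle on this segment as diameter has centre (-1.5, 4.5) and r² = 26/4 = 6.5.
Check P_2: distance² to centre = 2.5 ≤ 6.5, so it lies inside.
All remaining points lie in this disk, and no smaller disk contains both endpoints, so this is the minimum enclosing circle.
r = √(6.5) ≈ 2.55.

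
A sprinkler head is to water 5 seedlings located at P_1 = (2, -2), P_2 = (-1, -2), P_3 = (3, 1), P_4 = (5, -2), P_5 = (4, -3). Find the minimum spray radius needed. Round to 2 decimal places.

3.00

A smallest enclosing disk is always determined by at most three of the input points on its boundary.
The minimum enclosing circle is determined by three boundary points: P_2, P_3, P_4.
Their circumcentre is (2, -11/6) with r² = 325/36.
The farthest remaining point P_5 is at distance² 193/36 ≤ 325/36.
r = √(325/36) ≈ 3.00.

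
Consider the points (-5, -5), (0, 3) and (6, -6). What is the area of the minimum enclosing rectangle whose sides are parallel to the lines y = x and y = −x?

In coordinates u = x + y, v = x − y the rectangle is axis-aligned; the map (x,y)→(u,v) scales areas by 2.
u-values: -10, 3, 0; range = 3 − (-10) = 13.
v-values: 0, -3, 12; range = 12 − (-3) = 15.
Area = (13 × 15) / 2 = 97.5.

97.5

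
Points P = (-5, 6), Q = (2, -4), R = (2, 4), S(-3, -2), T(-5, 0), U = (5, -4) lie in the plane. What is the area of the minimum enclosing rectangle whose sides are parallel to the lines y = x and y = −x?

110

In coordinates u = x + y, v = x − y the rectangle is axis-aligned; the map (x,y)→(u,v) scales areas by 2.
u-values: 1, -2, 6, -5, -5, 1; range = 6 − (-5) = 11.
v-values: -11, 6, -2, -1, -5, 9; range = 9 − (-11) = 20.
Area = (11 × 20) / 2 = 110.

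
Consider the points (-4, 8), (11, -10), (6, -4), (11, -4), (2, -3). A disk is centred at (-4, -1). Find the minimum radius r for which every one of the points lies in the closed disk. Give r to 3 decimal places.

The required radius is the distance from (-4, -1) to the farthest point.
Squared distances: 81, 306, 109, 234, 40.
Maximum is 306, attained at (11, -10).
r = √306 ≈ 17.493.

17.493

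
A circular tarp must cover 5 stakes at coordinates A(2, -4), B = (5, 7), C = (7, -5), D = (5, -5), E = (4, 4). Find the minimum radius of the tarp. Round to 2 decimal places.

The minimum enclosing circle of a finite set is fixed by two of the points (as a diameter) or three (as a circumcircle).
The minimum enclosing circle is determined by three boundary points: A, B, C.
Their circumcentre is (162/29, 27/29) with r² = 31265/841.
The farthest remaining point D is at distance² 29873/841 ≤ 31265/841.
r = √(31265/841) ≈ 6.10.

6.10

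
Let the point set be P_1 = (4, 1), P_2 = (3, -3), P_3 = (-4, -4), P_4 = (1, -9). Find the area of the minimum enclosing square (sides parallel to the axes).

The bounding box has width 8 and height 10.
An axis-aligned square enclosing the set must have side ≥ max(width, height).
So the minimum side is max(8, 10) = 10.
Area = 10² = 100.

100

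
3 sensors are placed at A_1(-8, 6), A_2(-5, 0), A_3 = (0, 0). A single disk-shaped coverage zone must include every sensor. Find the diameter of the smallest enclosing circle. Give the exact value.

Side lengths²: A_1A_2² = 45, A_1A_3² = 100, A_2A_3² = 25.
Since A_1A_3² = 100 ≥ 45 + 25 = 70, the angle opposite A_1A_3 is not acute, so the smallest enclosing circle has A_1A_3 as diameter.
Centre = midpoint of A_1A_3 = (-4, 3), r² = 100/4 = 25.
Diameter = 2r = 2√25 = 10.

10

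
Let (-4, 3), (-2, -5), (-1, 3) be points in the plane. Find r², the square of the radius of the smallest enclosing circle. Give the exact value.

Call the three points A, B, C in the order given.
Side lengths²: AB² = 68, AC² = 9, BC² = 65.
Since AB² = 68 < 65 + 9 = 74, the triangle is acute, so the smallest enclosing circle is the circumcircle.
Circumcentre = (-2.5, -0.875), r² = 17.265625.

17.265625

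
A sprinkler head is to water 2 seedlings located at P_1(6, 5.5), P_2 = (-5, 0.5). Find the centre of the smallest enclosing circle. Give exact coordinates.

(0.5, 3)

The smallest circle enclosing two points has them as diameter endpoints.
Centre = midpoint = (0.5, 3); r² = |P_1P_2|²/4 = 146/4 = 36.5.
Centre = (0.5, 3).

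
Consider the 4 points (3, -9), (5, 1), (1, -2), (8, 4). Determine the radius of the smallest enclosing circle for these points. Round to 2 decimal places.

The minimum enclosing circle of a finite set is fixed by two of the points (as a diameter) or three (as a circumcircle).
The farthest pair is (3, -9)–(8, 4) with squared distance 194. The circle on this segment as diameter has centre (5.5, -2.5) and r² = 194/4 = 48.5.
Check (5, 1): distance² to centre = 12.5 ≤ 48.5, so it lies inside.
All remaining points lie in this disk, and no smaller disk contains both endpoints, so this is the minimum enclosing circle.
r = √(48.5) ≈ 6.96.

6.96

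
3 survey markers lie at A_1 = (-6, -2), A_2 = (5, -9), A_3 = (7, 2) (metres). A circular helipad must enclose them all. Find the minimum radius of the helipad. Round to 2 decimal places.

7.34

Side lengths²: A_1A_2² = 170, A_1A_3² = 185, A_2A_3² = 125.
Since A_1A_3² = 185 < 170 + 125 = 295, the triangle is acute, so the smallest enclosing circle is the circumcircle.
Circumcentre = (71/54, -143/54), r² = 78625/1458.
r = √(78625/1458) ≈ 7.34.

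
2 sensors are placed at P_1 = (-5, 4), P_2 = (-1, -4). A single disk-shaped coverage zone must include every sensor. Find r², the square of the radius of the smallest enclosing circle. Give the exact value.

20

The smallest circle enclosing two points has them as diameter endpoints.
Centre = midpoint = (-3, 0); r² = |P_1P_2|²/4 = 80/4 = 20.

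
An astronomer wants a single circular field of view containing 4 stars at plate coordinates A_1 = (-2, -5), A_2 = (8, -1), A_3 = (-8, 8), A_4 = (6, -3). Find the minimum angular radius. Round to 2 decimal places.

The minimum enclosing circle of a finite set is fixed by two of the points (as a diameter) or three (as a circumcircle).
The farthest pair is A_2–A_3 with squared distance 337. The circle on this segment as diameter has centre (0, 3.5) and r² = 337/4 = 84.25.
Check A_1: distance² to centre = 76.25 ≤ 84.25, so it lies inside.
All remaining points lie in this disk, and no smaller disk contains both endpoints, so this is the minimum enclosing circle.
r = √(84.25) ≈ 9.18.

9.18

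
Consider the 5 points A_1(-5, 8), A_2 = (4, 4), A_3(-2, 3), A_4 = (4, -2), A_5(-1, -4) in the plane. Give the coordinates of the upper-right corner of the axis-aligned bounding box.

x-range [-5, 4], y-range [-4, 8].
The upper-right corner is (4, 8).

(4, 8)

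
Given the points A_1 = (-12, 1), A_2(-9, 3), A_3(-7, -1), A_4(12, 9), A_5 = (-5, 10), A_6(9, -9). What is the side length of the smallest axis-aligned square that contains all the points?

24

The bounding box has width 24 and height 19.
An axis-aligned square enclosing the set must have side ≥ max(width, height).
So the minimum side is max(24, 19) = 24.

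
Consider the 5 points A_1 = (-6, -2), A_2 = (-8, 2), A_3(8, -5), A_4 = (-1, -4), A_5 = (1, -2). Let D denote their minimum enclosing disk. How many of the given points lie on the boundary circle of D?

2

The farthest pair is A_2–A_3 with squared distance 305. The circle on this segment as diameter has centre (0, -1.5) and r² = 305/4 = 76.25.
Check A_1: distance² to centre = 36.25 ≤ 76.25, so it lies inside.
All remaining points lie in this disk, and no smaller disk contains both endpoints, so this is the minimum enclosing circle.
The points at distance exactly r from the centre are A_2, A_3 — 2 points.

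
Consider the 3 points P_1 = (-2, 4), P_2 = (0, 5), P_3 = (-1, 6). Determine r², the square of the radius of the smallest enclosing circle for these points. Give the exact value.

25/18

Side lengths²: P_1P_2² = 5, P_1P_3² = 5, P_2P_3² = 2.
Since P_1P_3² = 5 < 5 + 2 = 7, the triangle is acute, so the smallest enclosing circle is the circumcircle.
Circumcentre = (-7/6, 29/6), r² = 25/18.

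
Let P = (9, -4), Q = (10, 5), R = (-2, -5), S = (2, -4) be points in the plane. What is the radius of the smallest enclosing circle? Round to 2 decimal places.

7.81

A smallest enclosing disk is always determined by at most three of the input points on its boundary.
The farthest pair is Q–R with squared distance 244. The circle on this segment as diameter has centre (4, 0) and r² = 244/4 = 61.
Check P: distance² to centre = 41 ≤ 61, so it lies inside.
All remaining points lie in this disk, and no smaller disk contains both endpoints, so this is the minimum enclosing circle.
r = √61 ≈ 7.81.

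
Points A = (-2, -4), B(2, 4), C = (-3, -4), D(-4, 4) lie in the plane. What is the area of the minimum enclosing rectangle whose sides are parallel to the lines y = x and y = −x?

65

In coordinates u = x + y, v = x − y the rectangle is axis-aligned; the map (x,y)→(u,v) scales areas by 2.
u-values: -6, 6, -7, 0; range = 6 − (-7) = 13.
v-values: 2, -2, 1, -8; range = 2 − (-8) = 10.
Area = (13 × 10) / 2 = 65.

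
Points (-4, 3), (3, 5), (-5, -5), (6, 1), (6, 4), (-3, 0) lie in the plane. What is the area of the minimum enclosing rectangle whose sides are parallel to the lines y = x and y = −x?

120

In coordinates u = x + y, v = x − y the rectangle is axis-aligned; the map (x,y)→(u,v) scales areas by 2.
u-values: -1, 8, -10, 7, 10, -3; range = 10 − (-10) = 20.
v-values: -7, -2, 0, 5, 2, -3; range = 5 − (-7) = 12.
Area = (20 × 12) / 2 = 120.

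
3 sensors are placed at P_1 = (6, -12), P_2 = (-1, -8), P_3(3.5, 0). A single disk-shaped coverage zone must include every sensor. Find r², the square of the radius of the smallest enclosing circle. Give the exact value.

37.5625

Side lengths²: P_1P_2² = 65, P_1P_3² = 150.25, P_2P_3² = 84.25.
Since P_1P_3² = 150.25 ≥ 84.25 + 65 = 149.25, the angle opposite P_1P_3 is not acute, so the smallest enclosing circle has P_1P_3 as diameter.
Centre = midpoint of P_1P_3 = (4.75, -6), r² = 150.25/4 = 37.5625.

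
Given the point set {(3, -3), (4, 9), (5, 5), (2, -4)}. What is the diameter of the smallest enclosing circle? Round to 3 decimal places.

13.153

The farthest pair is (4, 9)–(2, -4) with squared distance 173. The circle on this segment as diameter has centre (3, 2.5) and r² = 173/4 = 43.25.
Check (3, -3): distance² to centre = 30.25 ≤ 43.25, so it lies inside.
All remaining points lie in this disk, and no smaller disk contains both endpoints, so this is the minimum enclosing circle.
Diameter = 2r = 2√(43.25) ≈ 13.153.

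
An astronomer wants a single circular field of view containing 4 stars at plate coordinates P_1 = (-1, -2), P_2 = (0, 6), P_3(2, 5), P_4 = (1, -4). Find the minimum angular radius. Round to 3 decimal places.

By Welzl's lemma the MEC is supported by two points (diametrically opposite) or three points (on a circumcircle).
The farthest pair is P_2–P_4 with squared distance 101. The circle on this segment as diameter has centre (0.5, 1) and r² = 101/4 = 25.25.
Check P_1: distance² to centre = 11.25 ≤ 25.25, so it lies inside.
All remaining points lie in this disk, and no smaller disk contains both endpoints, so this is the minimum enclosing circle.
r = √(25.25) ≈ 5.025.

5.025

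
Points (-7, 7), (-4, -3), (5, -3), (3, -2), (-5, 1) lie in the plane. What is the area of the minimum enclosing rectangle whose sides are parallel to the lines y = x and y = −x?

99

In coordinates u = x + y, v = x − y the rectangle is axis-aligned; the map (x,y)→(u,v) scales areas by 2.
u-values: 0, -7, 2, 1, -4; range = 2 − (-7) = 9.
v-values: -14, -1, 8, 5, -6; range = 8 − (-14) = 22.
Area = (9 × 22) / 2 = 99.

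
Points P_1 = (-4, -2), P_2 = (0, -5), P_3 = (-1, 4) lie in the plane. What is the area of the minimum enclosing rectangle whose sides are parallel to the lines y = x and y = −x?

In coordinates u = x + y, v = x − y the rectangle is axis-aligned; the map (x,y)→(u,v) scales areas by 2.
u-values: -6, -5, 3; range = 3 − (-6) = 9.
v-values: -2, 5, -5; range = 5 − (-5) = 10.
Area = (9 × 10) / 2 = 45.

45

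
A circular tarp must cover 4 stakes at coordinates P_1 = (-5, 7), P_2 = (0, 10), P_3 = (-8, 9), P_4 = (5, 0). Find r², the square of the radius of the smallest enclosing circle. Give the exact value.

By Welzl's lemma the MEC is supported by two points (diametrically opposite) or three points (on a circumcircle).
The farthest pair is P_3–P_4 with squared distance 250. The circle on this segment as diameter has centre (-1.5, 4.5) and r² = 250/4 = 62.5.
Check P_1: distance² to centre = 18.5 ≤ 62.5, so it lies inside.
All remaining points lie in this disk, and no smaller disk contains both endpoints, so this is the minimum enclosing circle.

62.5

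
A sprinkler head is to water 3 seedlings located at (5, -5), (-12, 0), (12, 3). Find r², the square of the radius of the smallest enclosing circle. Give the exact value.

Call the three points A, B, C in the order given.
Side lengths²: AB² = 314, AC² = 113, BC² = 585.
Since BC² = 585 ≥ 314 + 113 = 427, the angle opposite BC is not acute, so the smallest enclosing circle has BC as diameter.
Centre = midpoint of BC = (0, 1.5), r² = 585/4 = 146.25.

146.25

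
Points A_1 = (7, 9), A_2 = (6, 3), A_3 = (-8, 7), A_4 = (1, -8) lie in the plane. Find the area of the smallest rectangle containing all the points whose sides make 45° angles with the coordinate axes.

276

In coordinates u = x + y, v = x − y the rectangle is axis-aligned; the map (x,y)→(u,v) scales areas by 2.
u-values: 16, 9, -1, -7; range = 16 − (-7) = 23.
v-values: -2, 3, -15, 9; range = 9 − (-15) = 24.
Area = (23 × 24) / 2 = 276.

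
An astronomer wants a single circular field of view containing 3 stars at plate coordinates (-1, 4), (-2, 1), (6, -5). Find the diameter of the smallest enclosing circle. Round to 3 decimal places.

Call the three points A, B, C in the order given.
Side lengths²: AB² = 10, AC² = 130, BC² = 100.
Since AC² = 130 ≥ 100 + 10 = 110, the angle opposite AC is not acute, so the smallest enclosing circle has AC as diameter.
Centre = midpoint of AC = (2.5, -0.5), r² = 130/4 = 32.5.
Diameter = 2r = 2√(32.5) ≈ 11.402.

11.402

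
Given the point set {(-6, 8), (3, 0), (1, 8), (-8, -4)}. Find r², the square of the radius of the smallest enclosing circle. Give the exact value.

56.25

A smallest enclosing disk is always determined by at most three of the input points on its boundary.
The farthest pair is (1, 8)–(-8, -4) with squared distance 225. The circle on this segment as diameter has centre (-3.5, 2) and r² = 225/4 = 56.25.
Check (-6, 8): distance² to centre = 42.25 ≤ 56.25, so it lies inside.
All remaining points lie in this disk, and no smaller disk contains both endpoints, so this is the minimum enclosing circle.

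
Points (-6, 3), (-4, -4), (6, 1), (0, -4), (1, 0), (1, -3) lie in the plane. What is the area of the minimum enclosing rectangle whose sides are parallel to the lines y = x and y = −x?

In coordinates u = x + y, v = x − y the rectangle is axis-aligned; the map (x,y)→(u,v) scales areas by 2.
u-values: -3, -8, 7, -4, 1, -2; range = 7 − (-8) = 15.
v-values: -9, 0, 5, 4, 1, 4; range = 5 − (-9) = 14.
Area = (15 × 14) / 2 = 105.

105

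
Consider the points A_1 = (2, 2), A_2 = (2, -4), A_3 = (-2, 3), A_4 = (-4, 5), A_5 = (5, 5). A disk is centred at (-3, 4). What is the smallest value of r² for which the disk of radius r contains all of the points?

89

The required radius is the distance from (-3, 4) to the farthest point.
Squared distances: 29, 89, 2, 2, 65.
Maximum is 89, attained at A_2.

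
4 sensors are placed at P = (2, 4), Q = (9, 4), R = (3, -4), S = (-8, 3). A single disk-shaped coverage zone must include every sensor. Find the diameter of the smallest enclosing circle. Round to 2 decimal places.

By Welzl's lemma the MEC is supported by two points (diametrically opposite) or three points (on a circumcircle).
The farthest pair is Q–S with squared distance 290. The circle on this segment as diameter has centre (0.5, 3.5) and r² = 290/4 = 72.5.
Check P: distance² to centre = 2.5 ≤ 72.5, so it lies inside.
All remaining points lie in this disk, and no smaller disk contains both endpoints, so this is the minimum enclosing circle.
Diameter = 2r = 2√(72.5) ≈ 17.03.

17.03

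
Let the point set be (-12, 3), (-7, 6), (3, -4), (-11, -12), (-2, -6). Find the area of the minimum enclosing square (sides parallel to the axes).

324

The bounding box has width 15 and height 18.
An axis-aligned square enclosing the set must have side ≥ max(width, height).
So the minimum side is max(15, 18) = 18.
Area = 18² = 324.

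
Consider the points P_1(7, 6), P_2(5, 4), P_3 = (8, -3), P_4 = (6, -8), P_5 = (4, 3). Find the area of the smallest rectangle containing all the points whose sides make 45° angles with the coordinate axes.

In coordinates u = x + y, v = x − y the rectangle is axis-aligned; the map (x,y)→(u,v) scales areas by 2.
u-values: 13, 9, 5, -2, 7; range = 13 − (-2) = 15.
v-values: 1, 1, 11, 14, 1; range = 14 − 1 = 13.
Area = (15 × 13) / 2 = 97.5.

97.5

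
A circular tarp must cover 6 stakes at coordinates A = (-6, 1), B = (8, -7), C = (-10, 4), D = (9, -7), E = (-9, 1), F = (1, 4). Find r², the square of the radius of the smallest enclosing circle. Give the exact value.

A smallest enclosing disk is always determined by at most three of the input points on its boundary.
The farthest pair is C–D with squared distance 482. The circle on this segment as diameter has centre (-0.5, -1.5) and r² = 482/4 = 120.5.
Check A: distance² to centre = 36.5 ≤ 120.5, so it lies inside.
All remaining points lie in this disk, and no smaller disk contains both endpoints, so this is the minimum enclosing circle.

120.5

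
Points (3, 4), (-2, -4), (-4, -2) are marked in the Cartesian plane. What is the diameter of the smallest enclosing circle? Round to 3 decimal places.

9.462

Call the three points A, B, C in the order given.
Side lengths²: AB² = 89, AC² = 85, BC² = 8.
Since AB² = 89 < 85 + 8 = 93, the triangle is acute, so the smallest enclosing circle is the circumcircle.
Circumcentre = (5/26, 5/26), r² = 7565/338.
Diameter = 2r = 2√(7565/338) ≈ 9.462.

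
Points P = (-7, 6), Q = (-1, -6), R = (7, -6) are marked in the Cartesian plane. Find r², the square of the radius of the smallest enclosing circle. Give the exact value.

Side lengths²: PQ² = 180, PR² = 340, QR² = 64.
Since PR² = 340 ≥ 180 + 64 = 244, the angle opposite PR is not acute, so the smallest enclosing circle has PR as diameter.
Centre = midpoint of PR = (0, 0), r² = 340/4 = 85.

85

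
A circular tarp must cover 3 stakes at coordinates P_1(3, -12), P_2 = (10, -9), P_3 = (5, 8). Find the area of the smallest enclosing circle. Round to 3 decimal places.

Side lengths²: P_1P_2² = 58, P_1P_3² = 404, P_2P_3² = 314.
Since P_1P_3² = 404 ≥ 314 + 58 = 372, the angle opposite P_1P_3 is not acute, so the smallest enclosing circle has P_1P_3 as diameter.
Centre = midpoint of P_1P_3 = (4, -2), r² = 404/4 = 101.
Area = π·r² = π·101 ≈ 317.301.

317.301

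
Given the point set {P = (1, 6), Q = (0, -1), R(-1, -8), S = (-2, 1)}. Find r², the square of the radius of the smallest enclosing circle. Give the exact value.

The farthest pair is P–R with squared distance 200. The circle on this segment as diameter has centre (0, -1) and r² = 200/4 = 50.
Check Q: distance² to centre = 0 ≤ 50, so it lies inside.
All remaining points lie in this disk, and no smaller disk contains both endpoints, so this is the minimum enclosing circle.

50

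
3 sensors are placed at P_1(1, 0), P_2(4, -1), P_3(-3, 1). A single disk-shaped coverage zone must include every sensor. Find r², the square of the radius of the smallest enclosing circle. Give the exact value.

Side lengths²: P_1P_2² = 10, P_1P_3² = 17, P_2P_3² = 53.
Since P_2P_3² = 53 ≥ 17 + 10 = 27, the angle opposite P_2P_3 is not acute, so the smallest enclosing circle has P_2P_3 as diameter.
Centre = midpoint of P_2P_3 = (0.5, 0), r² = 53/4 = 13.25.

13.25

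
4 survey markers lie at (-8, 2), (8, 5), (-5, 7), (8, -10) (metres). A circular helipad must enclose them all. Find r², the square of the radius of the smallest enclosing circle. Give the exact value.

The farthest pair is (-5, 7)–(8, -10) with squared distance 458. The circle on this segment as diameter has centre (1.5, -1.5) and r² = 458/4 = 114.5.
Check (-8, 2): distance² to centre = 102.5 ≤ 114.5, so it lies inside.
All remaining points lie in this disk, and no smaller disk contains both endpoints, so this is the minimum enclosing circle.

114.5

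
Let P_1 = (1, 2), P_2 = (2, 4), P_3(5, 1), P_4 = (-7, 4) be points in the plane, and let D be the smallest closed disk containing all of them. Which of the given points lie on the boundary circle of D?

P_3, P_4

The farthest pair is P_3–P_4 with squared distance 153. The circle on this segment as diameter has centre (-1, 2.5) and r² = 153/4 = 38.25.
Check P_1: distance² to centre = 4.25 ≤ 38.25, so it lies inside.
All remaining points lie in this disk, and no smaller disk contains both endpoints, so this is the minimum enclosing circle.
The points at distance exactly r from the centre are P_3, P_4 — 2 points.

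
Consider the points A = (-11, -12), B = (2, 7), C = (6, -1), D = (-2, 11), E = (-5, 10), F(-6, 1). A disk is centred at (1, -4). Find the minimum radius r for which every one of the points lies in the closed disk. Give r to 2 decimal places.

15.30

The required radius is the distance from (1, -4) to the farthest point.
Squared distances: 208, 122, 34, 234, 232, 74.
Maximum is 234, attained at D.
r = √234 ≈ 15.30.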